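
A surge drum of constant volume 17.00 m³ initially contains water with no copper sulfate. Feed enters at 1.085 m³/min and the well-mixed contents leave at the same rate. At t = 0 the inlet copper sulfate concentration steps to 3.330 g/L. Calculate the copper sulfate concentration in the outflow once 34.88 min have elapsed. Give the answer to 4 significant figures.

2.971 g/L

Species balance on the tank: V dC/dt = Q(C_in − C).
So dC/dt = (C_in − C)/τ with τ = V/Q = 17.00/1.085 = 15.6682 min.
C approaches C_in exponentially: C(t) = C_in + (C₀ − C_in) e^(−t/τ).
C(34.88) = 3.330 + (0 − 3.330)·e^(−34.88/15.6682) = 3.330 + (-3.33000)·0.107942 = 2.97055 g/L.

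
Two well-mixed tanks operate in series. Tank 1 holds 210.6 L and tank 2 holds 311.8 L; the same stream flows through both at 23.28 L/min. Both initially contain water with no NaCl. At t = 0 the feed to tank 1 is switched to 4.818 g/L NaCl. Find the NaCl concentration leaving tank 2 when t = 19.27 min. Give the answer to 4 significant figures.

Time constants: τᵢ = Vᵢ/Q for each well-mixed tank.
τ₁ = 210.6/23.28 = 9.04639 min; τ₂ = 311.8/23.28 = 13.3935 min.
Solving the cascade with C₁(0)=C₂(0)=0 gives C₂(t) = C_in[1 − (τ₁ e^(−t/τ₁) − τ₂ e^(−t/τ₂))/(τ₁ − τ₂)].
At t = 19.27: e^(−t/τ₁) = 0.118822, e^(−t/τ₂) = 0.237222.
C₂ = 4.818·[1 − (9.04639·0.118822 − 13.3935·0.237222)/(-4.34708)] = 4.818·0.516385 = 2.48794 g/L.

2.488 g/L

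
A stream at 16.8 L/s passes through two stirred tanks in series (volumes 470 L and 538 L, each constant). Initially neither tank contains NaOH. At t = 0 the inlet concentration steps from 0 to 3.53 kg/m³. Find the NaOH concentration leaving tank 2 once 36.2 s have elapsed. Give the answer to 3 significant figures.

Species balance on tank i: dCᵢ/dt = (Cᵢ₋₁ − Cᵢ)/τᵢ with τᵢ = Vᵢ/Q.
τ₁ = 470/16.8 = 27.976 s; τ₂ = 538/16.8 = 32.024 s.
Tank 1: C₁ = C_in(1 − e^(−t/τ₁)). Tank 2 (τ₁ ≠ τ₂): C₂ = C_in[1 − (τ₁ e^(−t/τ₁) − τ₂ e^(−t/τ₂))/(τ₁ − τ₂)].
At t = 36.2: e^(−t/τ₁) = 0.27418, e^(−t/τ₂) = 0.32290.
C₂ = 3.53·[1 − (27.976·0.27418 − 32.024·0.32290)/(-4.0476)] = 3.53·0.34037 = 1.2015 kg/m³.

1.20 kg/m³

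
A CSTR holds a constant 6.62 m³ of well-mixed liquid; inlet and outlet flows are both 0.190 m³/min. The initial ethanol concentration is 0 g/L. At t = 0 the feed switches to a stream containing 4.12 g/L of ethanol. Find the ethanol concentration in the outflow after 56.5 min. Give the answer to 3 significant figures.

3.31 g/L

Transient balance on the dissolved component: V dC/dt = Q(C_in − C).
Rewrite as dC/dt + C/τ = C_in/τ, τ = V/Q = 34.842 min.
Solution: C(t) = C_in + (C₀ − C_in) e^(−t/τ).
C(56.5) = 4.12 + (0 − 4.12)·e^(−56.5/34.842) = 4.12 + (-4.1200)·0.19758 = 3.3060 g/L.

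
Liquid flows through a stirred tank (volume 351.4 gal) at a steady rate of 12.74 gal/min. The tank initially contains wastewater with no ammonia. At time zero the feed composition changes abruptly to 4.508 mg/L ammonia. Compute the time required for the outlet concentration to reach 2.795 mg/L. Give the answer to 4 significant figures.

Species balance: V dC/dt = Q(C_in − C) ⇒ τ = V/Q = 27.5824 min.
C(t) = C_in + (C₀ − C_in) e^(−t/τ). Set C = 2.795 and solve for t:
e^(−t/τ) = (C − C_in)/(C₀ − C_in) = (2.795 − 4.508)/(0 − 4.508) = 0.379991
t = −τ ln(…) = 27.5824 × 0.967607 = 26.6890 min.

26.69 min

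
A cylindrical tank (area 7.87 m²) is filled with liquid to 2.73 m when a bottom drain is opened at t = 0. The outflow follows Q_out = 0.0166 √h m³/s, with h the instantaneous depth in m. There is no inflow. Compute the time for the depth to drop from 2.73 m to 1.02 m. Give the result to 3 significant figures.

A dh/dt = −Q_out = −0.0166 √h.
Separate and integrate: 2(√h − √h₀) = −(0.0166/A) t.
t = 2A(√h₀ − √h)/0.0166 = 2·7.87·(√2.73 − √1.02)/0.0166
  = 15.740 × (1.6523 − 1.0100) / 0.0166 = 609.04 s.

609 s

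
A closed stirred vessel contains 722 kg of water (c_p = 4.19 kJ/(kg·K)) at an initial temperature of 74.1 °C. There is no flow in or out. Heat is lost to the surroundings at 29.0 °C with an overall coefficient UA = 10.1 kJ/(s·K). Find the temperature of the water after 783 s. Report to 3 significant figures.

32.3 °C

M c_p dT/dt = −UA(T − T_amb).
dT/dt = (T_ss − T)/τ with T_ss = T_amb = 29.000 °C, τ = M c_p/UA = 722·4.19/10.1 = 299.52 s.
Solution: T(t) = T_ss + (T₀ − T_ss) e^(−t/τ).
T(783) = 29.000 + (45.100)·0.073229 = 32.303 °C.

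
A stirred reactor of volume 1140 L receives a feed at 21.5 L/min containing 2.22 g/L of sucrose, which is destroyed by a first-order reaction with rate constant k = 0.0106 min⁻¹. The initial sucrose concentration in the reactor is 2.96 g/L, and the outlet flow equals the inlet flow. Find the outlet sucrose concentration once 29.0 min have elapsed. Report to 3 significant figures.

2.08 g/L

Accumulation = in − out − consumed: V dC/dt = Q C_in − Q C − k V C.
This is linear with rate a = Q/V + k = 0.029460 min⁻¹.
C_ss = Q C_in/(Q + kV) = 1.4212 g/L; C(t) = C_ss + (C₀ − C_ss) e^(−a t).
C(29.0) = 1.4212 + (1.5388)·e^(−0.029460·29.0) = 1.4212 + (1.5388)·0.42557 = 2.0761 g/L.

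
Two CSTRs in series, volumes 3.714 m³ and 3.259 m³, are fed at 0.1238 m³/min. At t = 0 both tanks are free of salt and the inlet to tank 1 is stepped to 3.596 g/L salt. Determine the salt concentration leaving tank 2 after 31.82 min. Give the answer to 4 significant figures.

Time constants: τᵢ = Vᵢ/Q for each well-mixed tank.
τ₁ = 3.714/0.1238 = 30.0000 min; τ₂ = 3.259/0.1238 = 26.3247 min.
Solving the cascade with C₁(0)=C₂(0)=0 gives C₂(t) = C_in[1 − (τ₁ e^(−t/τ₁) − τ₂ e^(−t/τ₂))/(τ₁ − τ₂)].
At t = 31.82: e^(−t/τ₁) = 0.346225, e^(−t/τ₂) = 0.298570.
C₂ = 3.596·[1 − (30.0000·0.346225 − 26.3247·0.298570)/(3.67528)] = 3.596·0.312442 = 1.12354 g/L.

1.124 g/L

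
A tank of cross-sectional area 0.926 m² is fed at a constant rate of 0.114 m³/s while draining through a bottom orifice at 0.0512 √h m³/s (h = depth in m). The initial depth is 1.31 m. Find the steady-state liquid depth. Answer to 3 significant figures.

Unsteady balance on liquid volume: A dh/dt = Q_in − 0.0512 √h. At steady state dh/dt = 0:
Q_in = 0.0512 √h_ss ⇒ √h_ss = 0.114/0.0512 = 2.2266.
h_ss = 2.2266² = 4.9576 m. (Since h₀ = 1.31 m < h_ss, the level will rise toward this value.)

4.96 m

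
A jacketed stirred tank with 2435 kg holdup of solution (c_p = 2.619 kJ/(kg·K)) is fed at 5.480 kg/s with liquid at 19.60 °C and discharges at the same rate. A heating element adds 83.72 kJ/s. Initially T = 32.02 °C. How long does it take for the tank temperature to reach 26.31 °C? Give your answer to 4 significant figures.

896.1 s

M c_p dT/dt = ṁ c_p (T_in − T) + Q̇.
τ = M/ṁ = 444.343 s; T_ss = T_in + Q̇/(ṁ c_p) = 25.4333 °C.
T(t) = T_ss + (T₀ − T_ss) e^(−t/τ). Set T = 26.31:
e^(−t/τ) = (26.31 − 25.4333)/(32.02 − 25.4333) = 0.133104
t = −444.343 · ln(0.133104) = 896.074 s.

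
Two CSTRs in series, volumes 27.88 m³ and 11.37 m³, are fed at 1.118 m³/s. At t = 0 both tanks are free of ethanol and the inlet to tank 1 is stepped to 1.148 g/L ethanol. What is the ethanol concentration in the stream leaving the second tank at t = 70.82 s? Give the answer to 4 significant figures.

1.035 g/L

Each tank obeys Vᵢ dCᵢ/dt = Q(Cᵢ₋₁ − Cᵢ), so τᵢ = Vᵢ/Q.
τ₁ = 27.88/1.118 = 24.9374 s; τ₂ = 11.37/1.118 = 10.1699 s.
Solving the cascade with C₁(0)=C₂(0)=0 gives C₂(t) = C_in[1 − (τ₁ e^(−t/τ₁) − τ₂ e^(−t/τ₂))/(τ₁ − τ₂)].
At t = 70.82: e^(−t/τ₁) = 0.0584308, e^(−t/τ₂) = 0.000945634.
C₂ = 1.148·[1 − (24.9374·0.0584308 − 10.1699·0.000945634)/(14.7674)] = 1.148·0.901981 = 1.03547 g/L.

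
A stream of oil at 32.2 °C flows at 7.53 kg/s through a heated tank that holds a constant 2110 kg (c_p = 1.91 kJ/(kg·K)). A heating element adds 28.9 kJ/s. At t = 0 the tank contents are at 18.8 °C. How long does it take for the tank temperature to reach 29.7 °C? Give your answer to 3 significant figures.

M c_p dT/dt = ṁ c_p (T_in − T) + Q̇.
τ = M/ṁ = 280.21 s; T_ss = T_in + Q̇/(ṁ c_p) = 34.209 °C.
T(t) = T_ss + (T₀ − T_ss) e^(−t/τ). Set T = 29.7:
e^(−t/τ) = (29.7 − 34.209)/(18.8 − 34.209) = 0.29264
t = −280.21 · ln(0.29264) = 344.33 s.

344 s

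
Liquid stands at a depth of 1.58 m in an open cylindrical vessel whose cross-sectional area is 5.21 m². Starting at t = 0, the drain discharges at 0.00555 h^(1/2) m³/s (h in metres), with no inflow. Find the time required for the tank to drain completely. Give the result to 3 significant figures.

2360 s

With no inflow, A dh/dt = −0.00555 √h.
This is separable: 2 d(√h)/dt = −0.00555/A, so √h = √h₀ − (0.00555/(2A)) t.
Tank is empty when √h = 0: t_empty = 2A√h₀/0.00555.
t_empty = 2·5.21·√1.58/0.00555 = 10.420·1.2570/0.00555 = 2360.0 s.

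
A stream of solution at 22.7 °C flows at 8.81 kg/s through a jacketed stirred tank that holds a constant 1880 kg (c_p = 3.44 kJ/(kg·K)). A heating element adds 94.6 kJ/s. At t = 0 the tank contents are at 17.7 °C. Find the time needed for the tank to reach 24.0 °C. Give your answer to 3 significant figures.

M c_p dT/dt = ṁ c_p (T_in − T) + Q̇.
τ = M/ṁ = 213.39 s; T_ss = T_in + Q̇/(ṁ c_p) = 25.821 °C.
T(t) = T_ss + (T₀ − T_ss) e^(−t/τ). Set T = 24.0:
e^(−t/τ) = (24.0 − 25.821)/(17.7 − 25.821) = 0.22428
t = −213.39 · ln(0.22428) = 319.00 s.

319 s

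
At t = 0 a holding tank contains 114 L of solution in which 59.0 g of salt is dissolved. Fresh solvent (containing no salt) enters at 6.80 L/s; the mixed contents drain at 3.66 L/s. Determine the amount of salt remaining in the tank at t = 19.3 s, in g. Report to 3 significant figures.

35.9 g

Let m(t) be the amount of salt. Volume: V(t) = V₀ + (Q_in − Q_out) t = 114 + 3.1400 t; V(19.3) = 174.60 L.
No salt enters, so dm/dt = −Q_out · (m/V).
dm/m = −Q_out dt/(V₀ + 3.1400 t); integrating gives ln(m/m₀) = −(Q_out/(Q_in−Q_out)) ln(V/V₀).
m = m₀ (V₀/V)^(Q_out/(Q_in−Q_out)) = 59.0 × (114/174.60)^(1.1656) = 35.896 g.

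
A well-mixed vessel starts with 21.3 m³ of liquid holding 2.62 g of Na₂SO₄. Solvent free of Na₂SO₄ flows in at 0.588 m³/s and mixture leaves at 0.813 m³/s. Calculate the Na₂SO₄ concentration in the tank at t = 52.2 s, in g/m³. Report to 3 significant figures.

Let m(t) be the amount of Na₂SO₄. Volume: V(t) = V₀ + (Q_in − Q_out) t = 21.3 − 0.22500 t; V(52.2) = 9.5550 m³.
Solute balance: dm/dt = 0 − Q_out C = −Q_out m/V(t).
dm/m = −Q_out dt/(V₀ − 0.22500 t); integrating gives ln(m/m₀) = −(Q_out/(Q_in−Q_out)) ln(V/V₀).
m = m₀ (V₀/V)^(Q_out/(Q_in−Q_out)) = 2.62 × (21.3/9.5550)^(-3.6133) = 0.14465 g.
C = m/V = 0.14465/9.5550 = 0.015139 g/m³.

0.0151 g/m³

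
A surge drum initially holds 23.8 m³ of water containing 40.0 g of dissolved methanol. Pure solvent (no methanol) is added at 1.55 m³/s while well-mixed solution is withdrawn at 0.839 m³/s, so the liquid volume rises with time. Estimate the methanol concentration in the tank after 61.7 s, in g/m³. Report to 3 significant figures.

0.172 g/m³

Total volume: dV/dt = Q_in − Q_out = 0.71100 m³/s, so V(t) = 23.8 + 0.71100 t and V(61.7) = 67.669 m³.
Solute balance: dm/dt = 0 − Q_out C = −Q_out m/V(t).
dm/m = −Q_out dt/(V₀ + 0.71100 t); integrating gives ln(m/m₀) = −(Q_out/(Q_in−Q_out)) ln(V/V₀).
m = m₀ (V₀/V)^(Q_out/(Q_in−Q_out)) = 40.0 × (23.8/67.669)^(1.1800) = 11.656 g.
C = m/V = 11.656/67.669 = 0.17225 g/m³.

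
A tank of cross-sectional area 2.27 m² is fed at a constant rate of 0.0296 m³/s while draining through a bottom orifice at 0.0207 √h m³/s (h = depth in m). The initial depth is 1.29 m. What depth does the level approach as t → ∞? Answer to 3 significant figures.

2.04 m

Level balance: A dh/dt = 0.0296 − 0.0207 √h. Setting dh/dt = 0:
Q_in = 0.0207 √h_ss ⇒ √h_ss = 0.0296/0.0207 = 1.4300.
h_ss = 1.4300² = 2.0448 m. (Since h₀ = 1.29 m < h_ss, the level will rise toward this value.)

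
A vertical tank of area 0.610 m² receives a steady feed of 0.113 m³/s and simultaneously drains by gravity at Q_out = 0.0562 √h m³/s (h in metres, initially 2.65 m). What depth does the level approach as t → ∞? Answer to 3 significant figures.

A dh/dt = Q_in − 0.0562 √h. Steady state requires inflow = outflow:
Q_in = 0.0562 √h_ss ⇒ √h_ss = 0.113/0.0562 = 2.0107.
h_ss = 2.0107² = 4.0428 m. (Since h₀ = 2.65 m < h_ss, the level will rise toward this value.)

4.04 m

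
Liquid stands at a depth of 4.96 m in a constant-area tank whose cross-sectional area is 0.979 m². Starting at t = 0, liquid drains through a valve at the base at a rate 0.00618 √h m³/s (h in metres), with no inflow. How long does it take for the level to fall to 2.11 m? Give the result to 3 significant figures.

245 s

A dh/dt = −Q_out = −0.00618 √h.
∫ h^(−1/2) dh = −(0.00618/A) ∫ dt, giving 2√h = 2√h₀ − (0.00618/A) t.
t = 2A(√h₀ − √h)/0.00618 = 2·0.979·(√4.96 − √2.11)/0.00618
  = 1.9580 × (2.2271 − 1.4526) / 0.00618 = 245.39 s.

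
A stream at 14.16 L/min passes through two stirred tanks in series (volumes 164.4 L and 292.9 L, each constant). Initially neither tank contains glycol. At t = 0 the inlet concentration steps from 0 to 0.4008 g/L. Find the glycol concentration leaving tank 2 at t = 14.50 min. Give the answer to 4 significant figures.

Each tank obeys Vᵢ dCᵢ/dt = Q(Cᵢ₋₁ − Cᵢ), so τᵢ = Vᵢ/Q.
τ₁ = 164.4/14.16 = 11.6102 min; τ₂ = 292.9/14.16 = 20.6850 min.
Solving the cascade with C₁(0)=C₂(0)=0 gives C₂(t) = C_in[1 − (τ₁ e^(−t/τ₁) − τ₂ e^(−t/τ₂))/(τ₁ − τ₂)].
At t = 14.50: e^(−t/τ₁) = 0.286819, e^(−t/τ₂) = 0.496094.
C₂ = 0.4008·[1 − (11.6102·0.286819 − 20.6850·0.496094)/(-9.07486)] = 0.4008·0.236164 = 0.0946546 g/L.

0.09465 g/L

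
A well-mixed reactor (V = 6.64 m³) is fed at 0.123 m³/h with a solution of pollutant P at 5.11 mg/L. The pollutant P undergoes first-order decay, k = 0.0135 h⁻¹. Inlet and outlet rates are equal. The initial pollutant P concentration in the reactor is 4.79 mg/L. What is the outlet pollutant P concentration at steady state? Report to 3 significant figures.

Species balance: V dC/dt = Q C_in − Q C − k V C.
At steady state: 0 = Q C_in − (Q + kV) C_ss, so C_ss = Q C_in/(Q + kV).
C_ss = 0.123·5.11/(0.123 + 0.0135·6.64) = 0.62853/0.21264 = 2.9558 mg/L.

2.96 mg/L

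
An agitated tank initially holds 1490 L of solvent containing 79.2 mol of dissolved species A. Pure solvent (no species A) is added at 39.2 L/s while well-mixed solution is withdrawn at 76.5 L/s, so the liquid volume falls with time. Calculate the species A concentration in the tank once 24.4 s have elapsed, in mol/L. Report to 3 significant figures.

Total volume: dV/dt = Q_in − Q_out = -37.300 L/s, so V(t) = 1490 − 37.300 t and V(24.4) = 579.88 L.
No species A enters, so dm/dt = −Q_out · (m/V).
Separate: dm/m = −Q_out dt/V(t) ⇒ ln(m/m₀) = −(Q_out/(Q_in−Q_out)) ln(V/V₀).
m = m₀ (V₀/V)^(Q_out/(Q_in−Q_out)) = 79.2 × (1490/579.88)^(-2.0509) = 11.433 mol.
C = m/V = 11.433/579.88 = 0.019716 mol/L.

0.0197 mol/L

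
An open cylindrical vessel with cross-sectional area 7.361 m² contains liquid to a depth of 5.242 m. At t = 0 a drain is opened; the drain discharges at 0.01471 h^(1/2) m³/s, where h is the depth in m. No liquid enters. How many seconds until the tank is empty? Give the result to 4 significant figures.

2291 s

A dh/dt = −Q_out = −0.01471 √h.
Separate and integrate: 2(√h − √h₀) = −(0.01471/A) t.
Set h = 0: 2√h₀ = (0.01471/A) t_empty ⇒ t_empty = 2A√h₀/0.01471.
t_empty = 2·7.361·√5.242/0.01471 = 14.7220·2.28954/0.01471 = 2291.41 s.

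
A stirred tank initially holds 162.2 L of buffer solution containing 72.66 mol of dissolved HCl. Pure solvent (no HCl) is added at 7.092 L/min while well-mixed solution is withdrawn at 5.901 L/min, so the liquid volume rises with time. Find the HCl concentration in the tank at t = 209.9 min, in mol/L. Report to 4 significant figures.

Let m(t) be the amount of HCl. Volume: V(t) = V₀ + (Q_in − Q_out) t = 162.2 + 1.19100 t; V(209.9) = 412.191 L.
Solute balance: dm/dt = 0 − Q_out C = −Q_out m/V(t).
Separate: dm/m = −Q_out dt/V(t) ⇒ ln(m/m₀) = −(Q_out/(Q_in−Q_out)) ln(V/V₀).
m = m₀ (V₀/V)^(Q_out/(Q_in−Q_out)) = 72.66 × (162.2/412.191)^(4.95466) = 0.715192 mol.
C = m/V = 0.715192/412.191 = 0.00173510 mol/L.

0.001735 mol/L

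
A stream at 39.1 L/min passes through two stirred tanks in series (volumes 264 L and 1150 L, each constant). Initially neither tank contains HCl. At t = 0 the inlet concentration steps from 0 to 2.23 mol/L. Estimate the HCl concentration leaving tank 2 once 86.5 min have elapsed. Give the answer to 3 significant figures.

2.08 mol/L

Each tank obeys Vᵢ dCᵢ/dt = Q(Cᵢ₋₁ − Cᵢ), so τᵢ = Vᵢ/Q.
τ₁ = 264/39.1 = 6.7519 min; τ₂ = 1150/39.1 = 29.412 min.
Tank 1: C₁ = C_in(1 − e^(−t/τ₁)). Tank 2 (τ₁ ≠ τ₂): C₂ = C_in[1 − (τ₁ e^(−t/τ₁) − τ₂ e^(−t/τ₂))/(τ₁ − τ₂)].
At t = 86.5: e^(−t/τ₁) = 2.7301e-06, e^(−t/τ₂) = 0.052813.
C₂ = 2.23·[1 − (6.7519·2.7301e-06 − 29.412·0.052813)/(-22.660)] = 2.23·0.93145 = 2.0771 mol/L.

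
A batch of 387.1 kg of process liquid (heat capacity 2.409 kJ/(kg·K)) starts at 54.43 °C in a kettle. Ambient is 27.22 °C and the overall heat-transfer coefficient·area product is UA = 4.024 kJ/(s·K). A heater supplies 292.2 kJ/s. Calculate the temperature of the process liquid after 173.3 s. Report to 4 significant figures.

Unsteady energy balance on the tank contents: M c_p dT/dt = −UA(T − T_amb) + Q̇.
dT/dt = (T_ss − T)/τ with T_ss = T_amb + Q̇/UA = 27.22 + 292.2/4.024 = 99.8343 °C, τ = M c_p/UA = 387.1·2.409/4.024 = 231.741 s.
Solution: T(t) = T_ss + (T₀ − T_ss) e^(−t/τ).
T(173.3) = 99.8343 + (-45.4043)·0.473398 = 78.3400 °C.

78.34 °C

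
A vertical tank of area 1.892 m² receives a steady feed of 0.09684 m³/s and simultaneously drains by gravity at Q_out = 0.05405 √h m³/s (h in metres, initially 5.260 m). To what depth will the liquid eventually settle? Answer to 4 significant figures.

3.210 m

A dh/dt = Q_in − 0.05405 √h. Steady state requires inflow = outflow:
Q_in = 0.05405 √h_ss ⇒ √h_ss = 0.09684/0.05405 = 1.79167.
h_ss = 1.79167² = 3.21010 m. (Since h₀ = 5.260 m > h_ss, the level will fall toward this value.)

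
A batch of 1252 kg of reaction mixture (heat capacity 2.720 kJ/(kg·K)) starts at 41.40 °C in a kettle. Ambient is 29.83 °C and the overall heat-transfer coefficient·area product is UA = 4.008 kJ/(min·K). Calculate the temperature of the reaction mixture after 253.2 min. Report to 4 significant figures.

38.42 °C

Heat balance on the well-mixed liquid: M c_p dT/dt = −UA(T − T_amb).
dT/dt = (T_ss − T)/τ with T_ss = T_amb = 29.8300 °C, τ = M c_p/UA = 1252·2.720/4.008 = 849.661 min.
T approaches T_ss exponentially: T(t) = T_ss + (T₀ − T_ss) e^(−t/τ).
T(253.2) = 29.8300 + (11.5700)·0.742300 = 38.4184 °C.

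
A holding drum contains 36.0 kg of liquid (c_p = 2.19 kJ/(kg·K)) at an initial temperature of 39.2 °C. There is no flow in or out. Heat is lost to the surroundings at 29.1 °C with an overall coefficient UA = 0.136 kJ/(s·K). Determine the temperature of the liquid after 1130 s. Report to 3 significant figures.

30.5 °C

Heat balance on the well-mixed liquid: M c_p dT/dt = −UA(T − T_amb).
dT/dt = (T_ss − T)/τ with T_ss = T_amb = 29.100 °C, τ = M c_p/UA = 36.0·2.19/0.136 = 579.71 s.
T approaches T_ss exponentially: T(t) = T_ss + (T₀ − T_ss) e^(−t/τ).
T(1130) = 29.100 + (10.100)·0.14238 = 30.538 °C.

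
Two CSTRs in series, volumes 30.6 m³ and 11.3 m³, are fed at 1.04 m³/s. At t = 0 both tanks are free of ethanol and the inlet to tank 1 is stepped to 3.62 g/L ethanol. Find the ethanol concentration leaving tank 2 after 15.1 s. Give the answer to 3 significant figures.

Time constants: τᵢ = Vᵢ/Q for each well-mixed tank.
τ₁ = 30.6/1.04 = 29.423 s; τ₂ = 11.3/1.04 = 10.865 s.
Solving the cascade with C₁(0)=C₂(0)=0 gives C₂(t) = C_in[1 − (τ₁ e^(−t/τ₁) − τ₂ e^(−t/τ₂))/(τ₁ − τ₂)].
At t = 15.1: e^(−t/τ₁) = 0.59858, e^(−t/τ₂) = 0.24914.
C₂ = 3.62·[1 − (29.423·0.59858 − 10.865·0.24914)/(18.558)] = 3.62·0.19683 = 0.71254 g/L.

0.713 g/L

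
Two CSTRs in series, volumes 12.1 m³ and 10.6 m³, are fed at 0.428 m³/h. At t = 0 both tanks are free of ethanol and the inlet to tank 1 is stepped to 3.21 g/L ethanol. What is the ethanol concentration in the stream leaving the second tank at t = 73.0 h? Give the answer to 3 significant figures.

2.44 g/L

Species balance on tank i: dCᵢ/dt = (Cᵢ₋₁ − Cᵢ)/τᵢ with τᵢ = Vᵢ/Q.
τ₁ = 12.1/0.428 = 28.271 h; τ₂ = 10.6/0.428 = 24.766 h.
Solving the cascade with C₁(0)=C₂(0)=0 gives C₂(t) = C_in[1 − (τ₁ e^(−t/τ₁) − τ₂ e^(−t/τ₂))/(τ₁ − τ₂)].
At t = 73.0: e^(−t/τ₁) = 0.075611, e^(−t/τ₂) = 0.052468.
C₂ = 3.21·[1 − (28.271·0.075611 − 24.766·0.052468)/(3.5047)] = 3.21·0.76084 = 2.4423 g/L.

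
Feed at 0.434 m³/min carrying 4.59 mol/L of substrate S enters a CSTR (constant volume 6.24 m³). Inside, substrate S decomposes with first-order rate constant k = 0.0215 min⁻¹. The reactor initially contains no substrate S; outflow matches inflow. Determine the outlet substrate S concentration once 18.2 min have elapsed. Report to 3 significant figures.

V dC/dt = Q(C_in − C) − k V C.
dC/dt = (Q/V) C_in − (Q/V + k) C; effective rate a = Q/V + k = 0.069551 + 0.0215 = 0.091051 min⁻¹.
C_ss = Q C_in/(Q + kV) = 3.5062 mol/L; C(t) = C_ss + (C₀ − C_ss) e^(−a t).
C(18.2) = 3.5062 + (-3.5062)·e^(−0.091051·18.2) = 3.5062 + (-3.5062)·0.19068 = 2.8376 mol/L.

2.84 mol/L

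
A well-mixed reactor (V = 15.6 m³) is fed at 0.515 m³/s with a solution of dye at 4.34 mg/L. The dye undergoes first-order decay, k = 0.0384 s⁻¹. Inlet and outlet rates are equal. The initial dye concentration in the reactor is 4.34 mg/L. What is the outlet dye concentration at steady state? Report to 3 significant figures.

Accumulation = in − out − consumed: V dC/dt = Q C_in − Q C − k V C.
At steady state: 0 = Q C_in − (Q + kV) C_ss, so C_ss = Q C_in/(Q + kV).
C_ss = 0.515·4.34/(0.515 + 0.0384·15.6) = 2.2351/1.1140 = 2.0063 mg/L.

2.01 mg/L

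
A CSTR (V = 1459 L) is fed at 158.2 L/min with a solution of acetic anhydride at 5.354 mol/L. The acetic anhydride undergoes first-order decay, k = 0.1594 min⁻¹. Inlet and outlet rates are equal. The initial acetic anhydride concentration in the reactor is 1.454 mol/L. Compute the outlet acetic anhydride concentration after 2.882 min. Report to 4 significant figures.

1.838 mol/L

V dC/dt = Q(C_in − C) − k V C.
This is linear with rate a = Q/V + k = 0.267830 min⁻¹.
C_ss = Q C_in/(Q + kV) = 2.16755 mol/L; C(t) = C_ss + (C₀ − C_ss) e^(−a t).
C(2.882) = 2.16755 + (-0.713553)·e^(−0.267830·2.882) = 2.16755 + (-0.713553)·0.462140 = 1.83779 mol/L.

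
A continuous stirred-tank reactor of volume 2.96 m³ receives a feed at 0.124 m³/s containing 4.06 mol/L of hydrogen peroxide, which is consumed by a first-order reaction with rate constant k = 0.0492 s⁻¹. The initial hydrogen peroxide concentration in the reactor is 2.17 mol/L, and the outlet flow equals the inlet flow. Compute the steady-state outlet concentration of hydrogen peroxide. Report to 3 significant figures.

Species balance: V dC/dt = Q C_in − Q C − k V C.
At steady state: 0 = Q C_in − (Q + kV) C_ss, so C_ss = Q C_in/(Q + kV).
C_ss = 0.124·4.06/(0.124 + 0.0492·2.96) = 0.50344/0.26963 = 1.8671 mol/L.

1.87 mol/L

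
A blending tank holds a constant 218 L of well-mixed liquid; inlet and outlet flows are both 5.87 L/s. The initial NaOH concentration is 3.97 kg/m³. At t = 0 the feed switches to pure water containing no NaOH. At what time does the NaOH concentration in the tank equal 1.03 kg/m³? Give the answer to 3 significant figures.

Species balance: V dC/dt = Q(C_in − C) ⇒ τ = V/Q = 37.138 s.
C(t) = C_in + (C₀ − C_in) e^(−t/τ). Set C = 1.03 and solve for t:
e^(−t/τ) = (C − C_in)/(C₀ − C_in) = (1.03 − 0)/(3.97 − 0) = 0.25945
t = −τ ln(…) = 37.138 × 1.3492 = 50.107 s.

50.1 s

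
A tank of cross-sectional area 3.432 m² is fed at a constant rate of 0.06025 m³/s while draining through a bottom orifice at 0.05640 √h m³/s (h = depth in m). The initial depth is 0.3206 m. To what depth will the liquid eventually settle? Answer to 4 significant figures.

1.141 m

Level balance: A dh/dt = 0.06025 − 0.05640 √h. Setting dh/dt = 0:
Q_in = 0.05640 √h_ss ⇒ √h_ss = 0.06025/0.05640 = 1.06826.
h_ss = 1.06826² = 1.14118 m. (Since h₀ = 0.3206 m < h_ss, the level will rise toward this value.)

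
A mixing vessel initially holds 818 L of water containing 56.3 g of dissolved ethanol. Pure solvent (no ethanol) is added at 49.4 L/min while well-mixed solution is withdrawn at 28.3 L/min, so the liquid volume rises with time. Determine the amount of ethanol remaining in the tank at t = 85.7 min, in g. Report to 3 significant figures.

11.8 g

Let m(t) be the amount of ethanol. Volume: V(t) = V₀ + (Q_in − Q_out) t = 818 + 21.100 t; V(85.7) = 2626.3 L.
Species balance (pure solvent in): dm/dt = −Q_out · m/V(t).
Separate: dm/m = −Q_out dt/V(t) ⇒ ln(m/m₀) = −(Q_out/(Q_in−Q_out)) ln(V/V₀).
m = m₀ (V₀/V)^(Q_out/(Q_in−Q_out)) = 56.3 × (818/2626.3)^(1.3412) = 11.778 g.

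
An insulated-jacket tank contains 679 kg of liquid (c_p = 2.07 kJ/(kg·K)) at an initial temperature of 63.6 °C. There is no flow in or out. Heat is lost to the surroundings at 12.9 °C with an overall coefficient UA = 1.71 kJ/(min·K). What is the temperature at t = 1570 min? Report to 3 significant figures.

20.4 °C

M c_p dT/dt = −UA(T − T_amb).
dT/dt = (T_ss − T)/τ with T_ss = T_amb = 12.900 °C, τ = M c_p/UA = 679·2.07/1.71 = 821.95 min.
T approaches T_ss exponentially: T(t) = T_ss + (T₀ − T_ss) e^(−t/τ).
T(1570) = 12.900 + (50.700)·0.14807 = 20.407 °C.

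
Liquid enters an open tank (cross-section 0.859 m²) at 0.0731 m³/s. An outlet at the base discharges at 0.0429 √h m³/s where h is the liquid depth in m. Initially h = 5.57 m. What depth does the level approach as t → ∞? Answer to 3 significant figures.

Level balance: A dh/dt = 0.0731 − 0.0429 √h. Setting dh/dt = 0:
Q_in = 0.0429 √h_ss ⇒ √h_ss = 0.0731/0.0429 = 1.7040.
h_ss = 1.7040² = 2.9035 m. (Since h₀ = 5.57 m > h_ss, the level will fall toward this value.)

2.90 m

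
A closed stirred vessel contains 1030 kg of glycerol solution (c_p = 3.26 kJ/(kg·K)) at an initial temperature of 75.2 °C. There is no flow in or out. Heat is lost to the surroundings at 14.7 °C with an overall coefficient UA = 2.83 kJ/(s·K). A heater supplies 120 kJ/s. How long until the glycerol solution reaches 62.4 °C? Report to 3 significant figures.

Heat balance on the well-mixed liquid: M c_p dT/dt = −UA(T − T_amb) + Q̇.
τ = M c_p/UA = 1186.5 s; T_ss = T_amb + Q̇/UA = 14.7 + 120/2.83 = 57.103 °C.
T(t) = T_ss + (T₀ − T_ss)e^(−t/τ); set T = 62.4:
t = −τ ln[(T − T_ss)/(T₀ − T_ss)] = −1186.5 · ln(0.29271) = 1457.7 s.

1460 s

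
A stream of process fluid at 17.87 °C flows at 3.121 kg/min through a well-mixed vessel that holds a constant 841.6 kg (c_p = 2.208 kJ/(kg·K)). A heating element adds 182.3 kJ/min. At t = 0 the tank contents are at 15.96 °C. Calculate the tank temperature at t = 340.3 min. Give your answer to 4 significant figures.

36.29 °C

Energy balance: M c_p dT/dt = ṁ c_p (T_in − T) + 182.3.
τ = M/ṁ = 269.657 min; T_ss = T_in + Q̇/(ṁ c_p) = 17.87 + 182.3/(3.121·2.208) = 44.3242 °C.
Solution: T(t) = T_ss + (T₀ − T_ss) e^(−t/τ).
T(340.3) = 44.3242 + (-28.3642)·e^(−340.3/269.657) = 44.3242 + (-28.3642)·0.283095 = 36.2944 °C.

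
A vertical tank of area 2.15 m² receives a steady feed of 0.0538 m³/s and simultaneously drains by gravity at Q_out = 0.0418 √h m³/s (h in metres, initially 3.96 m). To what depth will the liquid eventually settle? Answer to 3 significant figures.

1.66 m

A dh/dt = Q_in − 0.0418 √h. Steady state requires inflow = outflow:
Q_in = 0.0418 √h_ss ⇒ √h_ss = 0.0538/0.0418 = 1.2871.
h_ss = 1.2871² = 1.6566 m. (Since h₀ = 3.96 m > h_ss, the level will fall toward this value.)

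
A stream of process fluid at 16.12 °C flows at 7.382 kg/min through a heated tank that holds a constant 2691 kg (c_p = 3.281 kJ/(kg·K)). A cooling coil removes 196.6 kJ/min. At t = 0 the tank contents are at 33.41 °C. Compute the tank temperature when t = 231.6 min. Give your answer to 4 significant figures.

Heat balance on the well-mixed liquid: M c_p dT/dt = ṁ c_p (T_in − T) − 196.6.
Rearrange: dT/dt = (T_ss − T)/τ with τ = M/ṁ = 364.535 min and T_ss = T_in − Q̇/(ṁ c_p) = 8.00286 °C.
Solution: T(t) = T_ss + (T₀ − T_ss) e^(−t/τ).
T(231.6) = 8.00286 + (25.4071)·e^(−231.6/364.535) = 8.00286 + (25.4071)·0.529761 = 21.4626 °C.

21.46 °C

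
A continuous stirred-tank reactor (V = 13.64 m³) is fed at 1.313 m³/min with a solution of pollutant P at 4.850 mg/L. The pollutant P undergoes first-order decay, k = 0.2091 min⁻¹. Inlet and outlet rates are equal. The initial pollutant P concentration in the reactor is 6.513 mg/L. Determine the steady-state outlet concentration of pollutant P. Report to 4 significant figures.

Species balance: V dC/dt = Q C_in − Q C − k V C.
Steady state (dC/dt = 0): C_ss = Q C_in/(Q + kV) = C_in/(1 + kV/Q).
C_ss = 1.313·4.850/(1.313 + 0.2091·13.64) = 6.36805/4.16512 = 1.52890 mg/L.

1.529 mg/L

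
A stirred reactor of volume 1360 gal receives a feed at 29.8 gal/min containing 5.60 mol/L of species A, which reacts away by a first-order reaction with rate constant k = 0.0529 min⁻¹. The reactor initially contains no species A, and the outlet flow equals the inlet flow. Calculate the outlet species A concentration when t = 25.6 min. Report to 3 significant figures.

Accumulation = in − out − consumed: V dC/dt = Q C_in − Q C − k V C.
This is linear with rate a = Q/V + k = 0.074812 min⁻¹.
C_ss = Q C_in/(Q + kV) = 1.6402 mol/L; C(t) = C_ss + (C₀ − C_ss) e^(−a t).
C(25.6) = 1.6402 + (-1.6402)·e^(−0.074812·25.6) = 1.6402 + (-1.6402)·0.14732 = 1.3986 mol/L.

1.40 mol/L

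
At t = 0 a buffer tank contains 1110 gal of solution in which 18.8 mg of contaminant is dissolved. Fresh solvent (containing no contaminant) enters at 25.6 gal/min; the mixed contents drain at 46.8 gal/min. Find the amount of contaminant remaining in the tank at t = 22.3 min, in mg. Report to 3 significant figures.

5.52 mg

Total volume: dV/dt = Q_in − Q_out = -21.200 gal/min, so V(t) = 1110 − 21.200 t and V(22.3) = 637.24 gal.
Solute balance: dm/dt = 0 − Q_out C = −Q_out m/V(t).
Separate: dm/m = −Q_out dt/V(t) ⇒ ln(m/m₀) = −(Q_out/(Q_in−Q_out)) ln(V/V₀).
m = m₀ (V₀/V)^(Q_out/(Q_in−Q_out)) = 18.8 × (1110/637.24)^(-2.2075) = 5.5220 mg.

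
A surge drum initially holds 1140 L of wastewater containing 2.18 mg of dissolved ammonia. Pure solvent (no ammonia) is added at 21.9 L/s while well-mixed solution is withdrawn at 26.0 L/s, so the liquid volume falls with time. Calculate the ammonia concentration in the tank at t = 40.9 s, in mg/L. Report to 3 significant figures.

0.000817 mg/L

Let m(t) be the amount of ammonia. Volume: V(t) = V₀ + (Q_in − Q_out) t = 1140 − 4.1000 t; V(40.9) = 972.31 L.
No ammonia enters, so dm/dt = −Q_out · (m/V).
dm/m = −Q_out dt/(V₀ − 4.1000 t); integrating gives ln(m/m₀) = −(Q_out/(Q_in−Q_out)) ln(V/V₀).
m = m₀ (V₀/V)^(Q_out/(Q_in−Q_out)) = 2.18 × (1140/972.31)^(-6.3415) = 0.79481 mg.
C = m/V = 0.79481/972.31 = 0.00081744 mg/L.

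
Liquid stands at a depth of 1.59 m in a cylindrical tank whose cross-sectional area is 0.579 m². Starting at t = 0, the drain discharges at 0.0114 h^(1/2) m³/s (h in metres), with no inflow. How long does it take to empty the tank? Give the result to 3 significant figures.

128 s

A dh/dt = −Q_out = −0.0114 √h.
Separate and integrate: 2(√h − √h₀) = −(0.0114/A) t.
Set h = 0: 2√h₀ = (0.0114/A) t_empty ⇒ t_empty = 2A√h₀/0.0114.
t_empty = 2·0.579·√1.59/0.0114 = 1.1580·1.2610/0.0114 = 128.09 s.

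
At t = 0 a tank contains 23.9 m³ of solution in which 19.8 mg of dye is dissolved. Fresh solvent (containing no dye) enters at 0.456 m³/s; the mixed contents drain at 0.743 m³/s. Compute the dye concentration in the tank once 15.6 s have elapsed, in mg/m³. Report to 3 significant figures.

0.596 mg/m³

Total volume: dV/dt = Q_in − Q_out = -0.28700 m³/s, so V(t) = 23.9 − 0.28700 t and V(15.6) = 19.423 m³.
Species balance (pure solvent in): dm/dt = −Q_out · m/V(t).
Separate: dm/m = −Q_out dt/V(t) ⇒ ln(m/m₀) = −(Q_out/(Q_in−Q_out)) ln(V/V₀).
m = m₀ (V₀/V)^(Q_out/(Q_in−Q_out)) = 19.8 × (23.9/19.423)^(-2.5889) = 11.573 mg.
C = m/V = 11.573/19.423 = 0.59585 mg/m³.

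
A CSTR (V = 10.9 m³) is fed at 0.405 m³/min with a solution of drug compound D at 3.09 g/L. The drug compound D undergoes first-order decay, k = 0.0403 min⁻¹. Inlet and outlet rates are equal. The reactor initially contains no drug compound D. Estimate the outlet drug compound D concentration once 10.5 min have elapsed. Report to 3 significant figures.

Accumulation = in − out − consumed: V dC/dt = Q C_in − Q C − k V C.
dC/dt = (Q/V) C_in − (Q/V + k) C; effective rate a = Q/V + k = 0.037156 + 0.0403 = 0.077456 min⁻¹.
C_ss = Q C_in/(Q + kV) = 1.4823 g/L; C(t) = C_ss + (C₀ − C_ss) e^(−a t).
C(10.5) = 1.4823 + (-1.4823)·e^(−0.077456·10.5) = 1.4823 + (-1.4823)·0.44340 = 0.82504 g/L.

0.825 g/L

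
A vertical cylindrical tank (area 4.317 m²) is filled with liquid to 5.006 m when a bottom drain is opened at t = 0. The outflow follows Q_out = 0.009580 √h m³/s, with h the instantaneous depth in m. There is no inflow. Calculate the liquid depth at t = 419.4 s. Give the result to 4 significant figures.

3.140 m

A dh/dt = −Q_out = −0.009580 √h.
∫ h^(−1/2) dh = −(0.009580/A) ∫ dt, giving 2√h = 2√h₀ − (0.009580/A) t.
√h = √5.006 − 0.009580·419.4/(2·4.317) = 2.23741 − 0.465352 = 1.77206.
h = 1.77206² = 3.14019 m.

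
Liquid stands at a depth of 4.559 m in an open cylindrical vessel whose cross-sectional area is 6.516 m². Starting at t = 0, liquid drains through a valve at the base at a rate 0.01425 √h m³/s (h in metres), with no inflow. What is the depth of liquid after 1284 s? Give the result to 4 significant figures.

0.5346 m

A dh/dt = −Q_out = −0.01425 √h.
Separate and integrate: 2(√h − √h₀) = −(0.01425/A) t.
√h = √4.559 − 0.01425·1284/(2·6.516) = 2.13518 − 1.40401 = 0.731176.
h = 0.731176² = 0.534618 m.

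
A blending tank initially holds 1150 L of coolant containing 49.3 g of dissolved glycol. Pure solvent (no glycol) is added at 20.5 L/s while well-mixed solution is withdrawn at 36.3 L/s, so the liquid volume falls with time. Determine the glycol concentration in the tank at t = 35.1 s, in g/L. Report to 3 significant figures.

0.0182 g/L

Let m(t) be the amount of glycol. Volume: V(t) = V₀ + (Q_in − Q_out) t = 1150 − 15.800 t; V(35.1) = 595.42 L.
No glycol enters, so dm/dt = −Q_out · (m/V).
dm/m = −Q_out dt/(V₀ − 15.800 t); integrating gives ln(m/m₀) = −(Q_out/(Q_in−Q_out)) ln(V/V₀).
m = m₀ (V₀/V)^(Q_out/(Q_in−Q_out)) = 49.3 × (1150/595.42)^(-2.2975) = 10.866 g.
C = m/V = 10.866/595.42 = 0.018249 g/L.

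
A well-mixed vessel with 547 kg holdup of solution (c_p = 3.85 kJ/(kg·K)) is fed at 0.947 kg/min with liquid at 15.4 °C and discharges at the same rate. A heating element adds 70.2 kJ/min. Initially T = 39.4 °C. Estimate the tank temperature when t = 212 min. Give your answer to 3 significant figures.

37.9 °C

M c_p dT/dt = ṁ c_p (T_in − T) + Q̇.
τ = M/ṁ = 577.61 min; T_ss = T_in + Q̇/(ṁ c_p) = 15.4 + 70.2/(0.947·3.85) = 34.654 °C.
T approaches T_ss exponentially: T(t) = T_ss + (T₀ − T_ss) e^(−t/τ).
T(212) = 34.654 + (4.7458)·e^(−212/577.61) = 34.654 + (4.7458)·0.69279 = 37.942 °C.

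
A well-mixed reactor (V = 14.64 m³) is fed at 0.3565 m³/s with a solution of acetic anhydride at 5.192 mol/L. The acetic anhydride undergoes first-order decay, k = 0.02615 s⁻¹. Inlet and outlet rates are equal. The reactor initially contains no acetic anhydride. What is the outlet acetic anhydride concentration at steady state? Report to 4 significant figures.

V dC/dt = Q(C_in − C) − k V C.
Steady state (dC/dt = 0): C_ss = Q C_in/(Q + kV) = C_in/(1 + kV/Q).
C_ss = 0.3565·5.192/(0.3565 + 0.02615·14.64) = 1.85095/0.739336 = 2.50353 mol/L.

2.504 mol/L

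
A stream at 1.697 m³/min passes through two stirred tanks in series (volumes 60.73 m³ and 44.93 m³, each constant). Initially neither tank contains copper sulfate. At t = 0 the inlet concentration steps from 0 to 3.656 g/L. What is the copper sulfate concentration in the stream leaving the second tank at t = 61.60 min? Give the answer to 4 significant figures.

Species balance on tank i: dCᵢ/dt = (Cᵢ₋₁ − Cᵢ)/τᵢ with τᵢ = Vᵢ/Q.
τ₁ = 60.73/1.697 = 35.7867 min; τ₂ = 44.93/1.697 = 26.4761 min.
Solving the cascade with C₁(0)=C₂(0)=0 gives C₂(t) = C_in[1 − (τ₁ e^(−t/τ₁) − τ₂ e^(−t/τ₂))/(τ₁ − τ₂)].
At t = 61.60: e^(−t/τ₁) = 0.178832, e^(−t/τ₂) = 0.0976248.
C₂ = 3.656·[1 − (35.7867·0.178832 − 26.4761·0.0976248)/(9.31055)] = 3.656·0.590243 = 2.15793 g/L.

2.158 g/L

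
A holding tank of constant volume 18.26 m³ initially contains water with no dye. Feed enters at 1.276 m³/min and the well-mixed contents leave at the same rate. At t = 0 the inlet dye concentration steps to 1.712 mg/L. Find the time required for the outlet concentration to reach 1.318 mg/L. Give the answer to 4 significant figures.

21.02 min

Species balance: V dC/dt = Q(C_in − C) ⇒ τ = V/Q = 14.3103 min.
C(t) = C_in + (C₀ − C_in) e^(−t/τ). Set C = 1.318 and solve for t:
e^(−t/τ) = (C − C_in)/(C₀ − C_in) = (1.318 − 1.712)/(0 − 1.712) = 0.230140
t = −τ ln(…) = 14.3103 × 1.46907 = 21.0229 min.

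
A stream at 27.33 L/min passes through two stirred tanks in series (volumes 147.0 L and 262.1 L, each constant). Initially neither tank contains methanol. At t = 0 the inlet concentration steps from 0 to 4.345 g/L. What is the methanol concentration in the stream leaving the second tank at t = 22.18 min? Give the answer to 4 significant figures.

3.455 g/L

Each tank obeys Vᵢ dCᵢ/dt = Q(Cᵢ₋₁ − Cᵢ), so τᵢ = Vᵢ/Q.
τ₁ = 147.0/27.33 = 5.37870 min; τ₂ = 262.1/27.33 = 9.59019 min.
Solving the cascade with C₁(0)=C₂(0)=0 gives C₂(t) = C_in[1 − (τ₁ e^(−t/τ₁) − τ₂ e^(−t/τ₂))/(τ₁ − τ₂)].
At t = 22.18: e^(−t/τ₁) = 0.0161850, e^(−t/τ₂) = 0.0989858.
C₂ = 4.345·[1 − (5.37870·0.0161850 − 9.59019·0.0989858)/(-4.21149)] = 4.345·0.795265 = 3.45543 g/L.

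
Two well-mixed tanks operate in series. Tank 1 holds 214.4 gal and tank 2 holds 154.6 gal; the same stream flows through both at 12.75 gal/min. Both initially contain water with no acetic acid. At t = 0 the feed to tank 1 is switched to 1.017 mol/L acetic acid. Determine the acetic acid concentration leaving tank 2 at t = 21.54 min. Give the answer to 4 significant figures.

0.4491 mol/L

Species balance on tank i: dCᵢ/dt = (Cᵢ₋₁ − Cᵢ)/τᵢ with τᵢ = Vᵢ/Q.
τ₁ = 214.4/12.75 = 16.8157 min; τ₂ = 154.6/12.75 = 12.1255 min.
Tank 1: C₁ = C_in(1 − e^(−t/τ₁)). Tank 2 (τ₁ ≠ τ₂): C₂ = C_in[1 − (τ₁ e^(−t/τ₁) − τ₂ e^(−t/τ₂))/(τ₁ − τ₂)].
At t = 21.54: e^(−t/τ₁) = 0.277774, e^(−t/τ₂) = 0.169242.
C₂ = 1.017·[1 − (16.8157·0.277774 − 12.1255·0.169242)/(4.69020)] = 1.017·0.441640 = 0.449148 mol/L.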